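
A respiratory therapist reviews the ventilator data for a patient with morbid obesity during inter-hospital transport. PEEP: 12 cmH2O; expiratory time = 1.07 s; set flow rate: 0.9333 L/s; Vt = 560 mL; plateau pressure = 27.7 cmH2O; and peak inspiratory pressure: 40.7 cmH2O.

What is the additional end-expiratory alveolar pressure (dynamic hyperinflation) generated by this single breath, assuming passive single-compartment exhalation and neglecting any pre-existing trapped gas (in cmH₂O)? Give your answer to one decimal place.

1.8

R = (PIP − Pplat)/V̇ = (40.7 − 27.7) / 0.9333 = 13.0/0.9333 = 13.929 cmH2O·s/L.
C = Vt/(Pplat − PEEP) = 560.0 / (27.7 − 12) = 560.0/15.7 = 35.669 mL/cmH2O.
τ = R × C = 13.929 × 0.03567 L/cmH2O = 0.4968 s.
Fraction remaining = e^(−Te/τ) = e^(−1.07/0.4968) = 0.116; trapped volume = 560.0 × 0.116 = 64.96 mL.
Additional alveolar pressure from trapping ≈ V_trapped / C = 64.96 / 35.669 = 1.821 cmH2O.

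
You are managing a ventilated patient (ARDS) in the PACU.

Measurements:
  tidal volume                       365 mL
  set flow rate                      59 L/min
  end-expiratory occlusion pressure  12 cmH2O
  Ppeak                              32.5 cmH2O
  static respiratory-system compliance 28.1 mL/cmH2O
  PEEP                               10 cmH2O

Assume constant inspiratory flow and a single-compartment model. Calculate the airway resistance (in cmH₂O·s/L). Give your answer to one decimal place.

7.6

Flow: 59 L/min ÷ 60 = 0.9833 L/s.
Total PEEP = 12 cmH2O (set 10 + intrinsic 2); this is the baseline alveolar pressure.
Equation of motion (constant flow): PIP = Vt/C + R·V̇ + PEEP.
R·V̇ = PIP − Vt/C − PEEP = 32.5 − 365/28.1 − 12 = 32.5 − 12.989 − 12 = 7.511 cmH2O.
R = 7.511 / 0.9833 = 7.639 cmH2O·s/L.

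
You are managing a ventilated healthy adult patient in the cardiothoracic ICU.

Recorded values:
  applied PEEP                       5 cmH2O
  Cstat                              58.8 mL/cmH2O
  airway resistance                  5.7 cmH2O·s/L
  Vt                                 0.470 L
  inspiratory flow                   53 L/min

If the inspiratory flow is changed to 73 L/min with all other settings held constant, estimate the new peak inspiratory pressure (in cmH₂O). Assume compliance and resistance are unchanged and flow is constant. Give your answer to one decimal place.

19.9

Flow: 53 L/min ÷ 60 = 0.8833 L/s.
New flow: 73 L/min ÷ 60 = 1.2167 L/s.
PIP = Vt/C + R·V̇ + PEEP (constant-flow equation of motion).
Only the resistive term changes: ΔPIP = R × ΔV̇ = 5.7 × (1.2167 − 0.8833) = 5.7 × 0.3334 = 1.9 cmH2O.
Original PIP = 470/58.8 + 5.7×0.8833 + 5 = 18.028 cmH2O; new PIP = 18.028 + (1.9) = 19.928 cmH2O.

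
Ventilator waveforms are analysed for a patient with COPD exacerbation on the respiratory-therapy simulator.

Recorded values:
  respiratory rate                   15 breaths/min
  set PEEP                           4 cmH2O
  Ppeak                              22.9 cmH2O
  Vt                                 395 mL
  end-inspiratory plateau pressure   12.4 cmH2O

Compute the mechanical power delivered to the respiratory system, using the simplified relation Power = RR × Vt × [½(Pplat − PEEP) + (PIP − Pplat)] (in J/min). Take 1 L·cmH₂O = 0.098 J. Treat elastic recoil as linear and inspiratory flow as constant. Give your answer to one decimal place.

Per-breath work = Vt × [½(Pplat−PEEP) + (PIP−Pplat)] = 0.395 × [0.5×8.4 + 10.5] = 0.395 × 14.7 = 5.807 L·cmH2O.
Power = 15 × 5.807 = 87.105 L·cmH2O/min.
× 0.098 J/(L·cmH2O) → 8.536 J/min.

8.5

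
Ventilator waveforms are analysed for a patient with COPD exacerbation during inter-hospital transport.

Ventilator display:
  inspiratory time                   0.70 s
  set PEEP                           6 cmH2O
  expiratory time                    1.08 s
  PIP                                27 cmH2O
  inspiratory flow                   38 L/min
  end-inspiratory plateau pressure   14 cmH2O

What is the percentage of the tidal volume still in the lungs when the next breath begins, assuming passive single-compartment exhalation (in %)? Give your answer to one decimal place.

38.7

Flow: 38 L/min ÷ 60 = 0.6333 L/s.
Vt = flow × Ti = 0.6333 L/s × 0.70 s × 1000 mL/L = 443.31 mL.
R = (PIP − Pplat)/V̇ = (27 − 14) / 0.6333 = 13.0/0.6333 = 20.527 cmH2O·s/L.
C = Vt/(Pplat − PEEP) = 443.31 / (14 − 6) = 443.31/8.0 = 55.414 mL/cmH2O.
τ = R × C = 20.527 × 0.05541 L/cmH2O = 1.137 s.
Fraction remaining at end-expiration = e^(−Te/τ) = e^(−1.08/1.137) = 0.3868 → 38.68%.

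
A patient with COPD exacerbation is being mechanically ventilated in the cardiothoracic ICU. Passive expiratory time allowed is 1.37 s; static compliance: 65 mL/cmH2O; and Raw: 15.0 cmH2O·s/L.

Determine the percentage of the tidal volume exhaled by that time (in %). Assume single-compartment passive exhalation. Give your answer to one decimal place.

τ = R × C = 15.0 × 65 mL/cmH2O = 15.0 × 0.065 L/cmH2O = 0.975 s.
Passive exhalation: V(t)/V₀ = e^(−t/τ) = e^(−1.37/0.975) = 0.2453.
Fraction exhaled = 1 − 0.2453 = 0.7547 → 75.47%.

75.5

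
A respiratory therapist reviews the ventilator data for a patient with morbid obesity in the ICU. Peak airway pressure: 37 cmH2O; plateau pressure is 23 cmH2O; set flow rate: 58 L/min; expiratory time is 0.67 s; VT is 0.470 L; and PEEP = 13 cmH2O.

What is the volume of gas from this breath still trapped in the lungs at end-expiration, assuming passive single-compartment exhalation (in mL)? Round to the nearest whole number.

Flow: 58 L/min ÷ 60 = 0.9667 L/s.
R = (PIP − Pplat)/V̇ = (37 − 23) / 0.9667 = 14.0/0.9667 = 14.482 cmH2O·s/L.
C = Vt/(Pplat − PEEP) = 470.0 / (23 − 13) = 470.0/10.0 = 47.0 mL/cmH2O.
τ = R × C = 14.482 × 0.047 L/cmH2O = 0.6807 s.
Fraction remaining = e^(−Te/τ) = e^(−0.67/0.6807) = 0.3737.
Trapped volume = 470.0 × 0.3737 = 175.64 mL.

176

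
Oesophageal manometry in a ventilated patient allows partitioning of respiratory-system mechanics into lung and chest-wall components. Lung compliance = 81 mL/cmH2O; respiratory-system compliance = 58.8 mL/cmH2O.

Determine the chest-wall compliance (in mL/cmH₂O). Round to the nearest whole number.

215

1/Ccw = 1/Crs − 1/CL.
1/Ccw = 1/58.8 − 1/81 = 0.004661.
Ccw = 214.55 mL/cmH2O.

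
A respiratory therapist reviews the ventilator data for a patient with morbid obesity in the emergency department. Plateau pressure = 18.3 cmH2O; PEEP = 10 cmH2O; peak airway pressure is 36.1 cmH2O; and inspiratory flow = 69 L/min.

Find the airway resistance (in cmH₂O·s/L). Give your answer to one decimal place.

15.5

Flow: 69 L/min ÷ 60 = 1.15 L/s.
Raw = (PIP − Pplat) / flow = (36.1 − 18.3) / 1.15 = 17.8 / 1.15 = 15.478 cmH2O·s/L.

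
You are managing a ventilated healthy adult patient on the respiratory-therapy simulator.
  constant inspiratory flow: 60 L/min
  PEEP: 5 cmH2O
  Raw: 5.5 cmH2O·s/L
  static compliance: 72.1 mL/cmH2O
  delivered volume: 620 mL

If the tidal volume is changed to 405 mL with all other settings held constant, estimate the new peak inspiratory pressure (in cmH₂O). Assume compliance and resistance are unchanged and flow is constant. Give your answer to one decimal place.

Flow: 60 L/min ÷ 60 = 1 L/s.
PIP = Vt/C + R·V̇ + PEEP (constant-flow equation of motion).
Only the elastic term changes: ΔPIP = ΔVt / C = (405 − 620) / 72.1 = -2.982 cmH2O.
Original PIP = 620/72.1 + 5.5×1 + 5 = 19.099 cmH2O; new PIP = 19.099 + (-2.982) = 16.117 cmH2O.

16.1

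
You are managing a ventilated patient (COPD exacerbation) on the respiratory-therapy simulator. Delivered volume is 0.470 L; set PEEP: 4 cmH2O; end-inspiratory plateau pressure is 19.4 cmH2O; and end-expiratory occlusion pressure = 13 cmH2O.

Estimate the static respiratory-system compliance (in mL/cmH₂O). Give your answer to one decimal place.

73.4

End-expiratory occlusion gives total PEEP = 13 cmH2O (intrinsic PEEP = 13 − 4 = 9). Use total PEEP for the elastic gradient.
Cstat = Vt / (Pplat − PEEPtotal) = 470 / (19.4 − 13) = 470 / 6.4 = 73.438 mL/cmH2O.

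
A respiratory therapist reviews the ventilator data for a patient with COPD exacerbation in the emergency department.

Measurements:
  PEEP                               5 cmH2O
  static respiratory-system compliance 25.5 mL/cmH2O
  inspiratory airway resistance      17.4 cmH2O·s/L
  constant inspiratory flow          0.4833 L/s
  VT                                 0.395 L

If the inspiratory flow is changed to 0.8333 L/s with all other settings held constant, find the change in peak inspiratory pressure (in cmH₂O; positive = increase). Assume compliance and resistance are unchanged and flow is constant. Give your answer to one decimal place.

6.1

PIP = Vt/C + R·V̇ + PEEP (constant-flow equation of motion).
Only the resistive term changes: ΔPIP = R × ΔV̇ = 17.4 × (0.8333 − 0.4833) = 17.4 × 0.35 = 6.09 cmH2O.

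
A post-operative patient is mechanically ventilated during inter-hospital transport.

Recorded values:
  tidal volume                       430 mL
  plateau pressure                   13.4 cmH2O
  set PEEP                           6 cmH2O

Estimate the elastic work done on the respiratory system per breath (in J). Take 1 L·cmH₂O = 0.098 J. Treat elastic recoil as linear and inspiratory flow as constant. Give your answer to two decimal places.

Elastic work ≈ ½ × (Pplat − PEEP) × Vt = 0.5 × (13.4 − 6) × 0.430 L = 0.5 × 7.4 × 0.430 = 1.591 L·cmH2O.
× 0.098 J/(L·cmH2O) → 0.1559 J.

0.16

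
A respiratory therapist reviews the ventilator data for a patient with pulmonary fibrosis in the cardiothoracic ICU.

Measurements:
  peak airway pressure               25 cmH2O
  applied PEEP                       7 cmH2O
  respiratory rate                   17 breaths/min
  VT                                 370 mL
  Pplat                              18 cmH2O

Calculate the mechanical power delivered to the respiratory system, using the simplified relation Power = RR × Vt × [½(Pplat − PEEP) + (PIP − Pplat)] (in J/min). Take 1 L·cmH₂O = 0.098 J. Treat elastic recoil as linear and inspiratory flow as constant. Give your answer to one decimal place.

7.7

Per-breath work = Vt × [½(Pplat−PEEP) + (PIP−Pplat)] = 0.370 × [0.5×11.0 + 7.0] = 0.370 × 12.5 = 4.625 L·cmH2O.
Power = 17 × 4.625 = 78.625 L·cmH2O/min.
× 0.098 J/(L·cmH2O) → 7.705 J/min.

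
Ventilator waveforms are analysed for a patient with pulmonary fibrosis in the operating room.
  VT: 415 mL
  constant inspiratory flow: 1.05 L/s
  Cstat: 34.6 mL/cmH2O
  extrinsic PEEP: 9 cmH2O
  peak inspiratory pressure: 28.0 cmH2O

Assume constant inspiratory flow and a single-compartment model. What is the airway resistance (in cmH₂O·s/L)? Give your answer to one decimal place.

6.7

Equation of motion (constant flow): PIP = Vt/C + R·V̇ + PEEP.
R·V̇ = PIP − Vt/C − PEEP = 28.0 − 415/34.6 − 9 = 28.0 − 11.994 − 9 = 7.006 cmH2O.
R = 7.006 / 1.05 = 6.672 cmH2O·s/L.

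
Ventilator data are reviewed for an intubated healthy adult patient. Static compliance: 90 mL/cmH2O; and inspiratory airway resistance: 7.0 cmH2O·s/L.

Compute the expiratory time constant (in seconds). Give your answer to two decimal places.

τ = R × C = 7.0 × 90 mL/cmH2O = 7.0 × 0.090 L/cmH2O = 0.63 s.

0.63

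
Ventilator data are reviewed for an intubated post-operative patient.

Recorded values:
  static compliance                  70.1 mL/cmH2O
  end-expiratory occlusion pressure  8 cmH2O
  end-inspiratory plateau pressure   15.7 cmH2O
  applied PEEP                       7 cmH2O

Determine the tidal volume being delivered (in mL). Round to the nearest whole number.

540

End-expiratory occlusion gives total PEEP = 8 cmH2O (intrinsic PEEP = 8 − 7 = 1). Use total PEEP for the elastic gradient.
Vt = Cstat × (Pplat − PEEPtotal) = 70.1 × (15.7 − 8) = 70.1 × 7.7 = 539.77 mL.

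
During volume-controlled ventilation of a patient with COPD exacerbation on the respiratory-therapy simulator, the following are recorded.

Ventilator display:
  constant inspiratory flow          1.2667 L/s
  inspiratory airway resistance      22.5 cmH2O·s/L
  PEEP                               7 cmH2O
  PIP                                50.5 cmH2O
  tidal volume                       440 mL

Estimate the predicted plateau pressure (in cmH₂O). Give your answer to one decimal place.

Pplat = PIP − Raw × flow = 50.5 − 22.5 × 1.2667 = 50.5 − 28.501 = 21.999 cmH2O.

22.0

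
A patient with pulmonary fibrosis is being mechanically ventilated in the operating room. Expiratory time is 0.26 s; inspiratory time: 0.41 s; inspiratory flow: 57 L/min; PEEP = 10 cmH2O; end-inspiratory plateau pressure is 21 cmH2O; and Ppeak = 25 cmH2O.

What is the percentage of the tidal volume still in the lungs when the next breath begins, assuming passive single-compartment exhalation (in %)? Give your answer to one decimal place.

17.5

Flow: 57 L/min ÷ 60 = 0.95 L/s.
Vt = flow × Ti = 0.95 L/s × 0.41 s × 1000 mL/L = 389.5 mL.
R = (PIP − Pplat)/V̇ = (25 − 21) / 0.95 = 4.0/0.95 = 4.211 cmH2O·s/L.
C = Vt/(Pplat − PEEP) = 389.5 / (21 − 10) = 389.5/11.0 = 35.409 mL/cmH2O.
τ = R × C = 4.211 × 0.03541 L/cmH2O = 0.1491 s.
Fraction remaining at end-expiration = e^(−Te/τ) = e^(−0.26/0.1491) = 0.1749 → 17.49%.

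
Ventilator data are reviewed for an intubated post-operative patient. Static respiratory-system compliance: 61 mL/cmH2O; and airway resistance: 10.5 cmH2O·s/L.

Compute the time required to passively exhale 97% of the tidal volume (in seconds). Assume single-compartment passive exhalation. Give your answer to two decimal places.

τ = R × C = 10.5 × 61 mL/cmH2O = 10.5 × 0.061 L/cmH2O = 0.6405 s.
Exhaled fraction f = 1 − e^(−t/τ) → t = −τ·ln(1 − f) = −0.6405·ln(0.03) = 2.246 s.

2.25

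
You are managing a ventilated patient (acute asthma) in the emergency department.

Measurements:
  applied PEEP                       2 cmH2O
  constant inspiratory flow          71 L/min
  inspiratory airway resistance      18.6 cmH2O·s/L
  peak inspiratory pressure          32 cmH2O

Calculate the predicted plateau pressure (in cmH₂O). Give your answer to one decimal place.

Flow: 71 L/min ÷ 60 = 1.1833 L/s.
Pplat = PIP − Raw × flow = 32 − 18.6 × 1.1833 = 32 − 22.009 = 9.991 cmH2O.

10.0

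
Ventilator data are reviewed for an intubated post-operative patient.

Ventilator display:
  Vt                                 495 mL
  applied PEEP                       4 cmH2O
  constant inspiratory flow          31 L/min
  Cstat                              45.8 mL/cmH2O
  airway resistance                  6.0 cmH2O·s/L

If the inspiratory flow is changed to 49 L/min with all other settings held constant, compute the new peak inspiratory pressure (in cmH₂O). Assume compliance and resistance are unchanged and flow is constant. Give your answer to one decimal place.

Flow: 31 L/min ÷ 60 = 0.5167 L/s.
New flow: 49 L/min ÷ 60 = 0.8167 L/s.
PIP = Vt/C + R·V̇ + PEEP (constant-flow equation of motion).
Only the resistive term changes: ΔPIP = R × ΔV̇ = 6.0 × (0.8167 − 0.5167) = 6.0 × 0.3 = 1.8 cmH2O.
Original PIP = 495/45.8 + 6.0×0.5167 + 4 = 17.908 cmH2O; new PIP = 17.908 + (1.8) = 19.708 cmH2O.

19.7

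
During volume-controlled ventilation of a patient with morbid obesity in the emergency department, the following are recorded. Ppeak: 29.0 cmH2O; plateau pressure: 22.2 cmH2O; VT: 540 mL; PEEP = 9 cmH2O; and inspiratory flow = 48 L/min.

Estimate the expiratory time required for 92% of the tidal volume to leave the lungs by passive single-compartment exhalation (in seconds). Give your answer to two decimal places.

Flow: 48 L/min ÷ 60 = 0.8 L/s.
R = (PIP − Pplat)/V̇ = (29.0 − 22.2) / 0.8 = 6.8/0.8 = 8.5 cmH2O·s/L.
C = Vt/(Pplat − PEEP) = 540.0 / (22.2 − 9) = 540.0/13.2 = 40.909 mL/cmH2O.
τ = R × C = 8.5 × 0.04091 L/cmH2O = 0.3477 s.
t = −τ·ln(1 − 0.92) = −0.3477·ln(0.08) = 0.8782 s.

0.88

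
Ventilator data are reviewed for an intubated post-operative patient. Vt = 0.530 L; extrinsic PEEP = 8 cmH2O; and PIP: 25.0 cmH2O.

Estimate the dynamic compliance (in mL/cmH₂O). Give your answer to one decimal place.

Dynamic compliance = Vt / (PIP − PEEP) = 530 / (25.0 − 8) = 530 / 17.0 = 31.176 mL/cmH2O.

31.2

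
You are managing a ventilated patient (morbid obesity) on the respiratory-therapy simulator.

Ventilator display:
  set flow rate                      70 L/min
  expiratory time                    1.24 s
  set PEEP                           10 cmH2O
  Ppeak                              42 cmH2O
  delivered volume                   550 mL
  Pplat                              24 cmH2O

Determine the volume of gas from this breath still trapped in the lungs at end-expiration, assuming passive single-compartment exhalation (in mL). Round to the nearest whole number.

71

Flow: 70 L/min ÷ 60 = 1.1667 L/s.
R = (PIP − Pplat)/V̇ = (42 − 24) / 1.1667 = 18.0/1.1667 = 15.428 cmH2O·s/L.
C = Vt/(Pplat − PEEP) = 550.0 / (24 − 10) = 550.0/14.0 = 39.286 mL/cmH2O.
τ = R × C = 15.428 × 0.03929 L/cmH2O = 0.6062 s.
Fraction remaining = e^(−Te/τ) = e^(−1.24/0.6062) = 0.1293.
Trapped volume = 550.0 × 0.1293 = 71.115 mL.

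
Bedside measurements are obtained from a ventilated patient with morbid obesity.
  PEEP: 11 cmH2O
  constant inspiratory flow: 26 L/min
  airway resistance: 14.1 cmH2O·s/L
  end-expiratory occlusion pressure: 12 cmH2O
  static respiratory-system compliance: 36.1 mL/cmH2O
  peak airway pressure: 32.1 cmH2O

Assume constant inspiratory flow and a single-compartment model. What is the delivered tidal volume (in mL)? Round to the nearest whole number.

Flow: 26 L/min ÷ 60 = 0.4333 L/s.
Total PEEP = 12 cmH2O (set 11 + intrinsic 1); this is the baseline alveolar pressure.
Equation of motion (constant flow): PIP = Vt/C + R·V̇ + PEEP.
Vt/C = PIP − R·V̇ − PEEP = 32.1 − 6.11 − 12 = 13.99 cmH2O.
Vt = C × 13.99 = 36.1 × 13.99 = 505.04 mL.

505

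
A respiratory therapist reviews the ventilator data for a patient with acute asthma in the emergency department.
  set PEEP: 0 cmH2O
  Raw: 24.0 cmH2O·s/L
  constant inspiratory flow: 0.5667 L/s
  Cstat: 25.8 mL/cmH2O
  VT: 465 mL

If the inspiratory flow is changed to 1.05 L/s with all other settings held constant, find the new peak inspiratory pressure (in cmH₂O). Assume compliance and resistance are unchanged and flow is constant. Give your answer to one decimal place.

43.2

PIP = Vt/C + R·V̇ + PEEP (constant-flow equation of motion).
Only the resistive term changes: ΔPIP = R × ΔV̇ = 24.0 × (1.05 − 0.5667) = 24.0 × 0.4833 = 11.599 cmH2O.
Original PIP = 465/25.8 + 24.0×0.5667 + 0 = 31.624 cmH2O; new PIP = 31.624 + (11.599) = 43.223 cmH2O.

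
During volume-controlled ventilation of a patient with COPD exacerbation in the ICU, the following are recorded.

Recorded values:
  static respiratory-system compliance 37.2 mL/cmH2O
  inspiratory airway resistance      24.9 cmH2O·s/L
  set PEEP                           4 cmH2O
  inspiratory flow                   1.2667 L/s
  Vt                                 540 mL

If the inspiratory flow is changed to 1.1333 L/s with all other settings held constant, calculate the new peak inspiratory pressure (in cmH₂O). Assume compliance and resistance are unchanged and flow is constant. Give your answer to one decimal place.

46.7

PIP = Vt/C + R·V̇ + PEEP (constant-flow equation of motion).
Only the resistive term changes: ΔPIP = R × ΔV̇ = 24.9 × (1.1333 − 1.2667) = 24.9 × -0.1334 = -3.322 cmH2O.
Original PIP = 540/37.2 + 24.9×1.2667 + 4 = 50.057 cmH2O; new PIP = 50.057 + (-3.322) = 46.735 cmH2O.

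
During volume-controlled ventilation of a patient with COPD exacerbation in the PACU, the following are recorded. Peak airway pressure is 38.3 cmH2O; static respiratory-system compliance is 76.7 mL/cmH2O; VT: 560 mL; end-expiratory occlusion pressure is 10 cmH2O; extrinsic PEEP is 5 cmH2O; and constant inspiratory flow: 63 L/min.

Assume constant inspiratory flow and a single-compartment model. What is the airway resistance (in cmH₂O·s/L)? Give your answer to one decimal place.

Flow: 63 L/min ÷ 60 = 1.05 L/s.
Total PEEP = 10 cmH2O (set 5 + intrinsic 5); this is the baseline alveolar pressure.
Equation of motion (constant flow): PIP = Vt/C + R·V̇ + PEEP.
R·V̇ = PIP − Vt/C − PEEP = 38.3 − 560/76.7 − 10 = 38.3 − 7.301 − 10 = 20.999 cmH2O.
R = 20.999 / 1.05 = 19.999 cmH2O·s/L.

20.0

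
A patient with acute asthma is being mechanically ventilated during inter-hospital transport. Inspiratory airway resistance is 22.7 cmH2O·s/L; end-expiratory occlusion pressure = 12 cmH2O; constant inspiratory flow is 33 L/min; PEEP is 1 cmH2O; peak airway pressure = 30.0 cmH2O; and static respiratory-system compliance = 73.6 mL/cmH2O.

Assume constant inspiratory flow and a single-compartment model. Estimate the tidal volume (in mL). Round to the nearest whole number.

Flow: 33 L/min ÷ 60 = 0.55 L/s.
Total PEEP = 12 cmH2O (set 1 + intrinsic 11); this is the baseline alveolar pressure.
Equation of motion (constant flow): PIP = Vt/C + R·V̇ + PEEP.
Vt/C = PIP − R·V̇ − PEEP = 30.0 − 12.485 − 12 = 5.515 cmH2O.
Vt = C × 5.515 = 73.6 × 5.515 = 405.9 mL.

406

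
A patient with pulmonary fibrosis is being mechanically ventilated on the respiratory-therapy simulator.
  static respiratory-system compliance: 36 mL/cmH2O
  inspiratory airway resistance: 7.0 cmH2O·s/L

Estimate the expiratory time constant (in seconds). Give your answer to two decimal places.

0.25

τ = R × C = 7.0 × 36 mL/cmH2O = 7.0 × 0.036 L/cmH2O = 0.252 s.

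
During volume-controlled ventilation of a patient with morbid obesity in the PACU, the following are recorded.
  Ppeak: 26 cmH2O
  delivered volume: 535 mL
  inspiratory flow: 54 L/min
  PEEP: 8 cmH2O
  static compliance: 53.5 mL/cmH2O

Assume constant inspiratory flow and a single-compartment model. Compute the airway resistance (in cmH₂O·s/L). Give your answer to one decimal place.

8.9

Flow: 54 L/min ÷ 60 = 0.9 L/s.
Equation of motion (constant flow): PIP = Vt/C + R·V̇ + PEEP.
R·V̇ = PIP − Vt/C − PEEP = 26 − 535/53.5 − 8 = 26 − 10.0 − 8 = 8.0 cmH2O.
R = 8.0 / 0.9 = 8.889 cmH2O·s/L.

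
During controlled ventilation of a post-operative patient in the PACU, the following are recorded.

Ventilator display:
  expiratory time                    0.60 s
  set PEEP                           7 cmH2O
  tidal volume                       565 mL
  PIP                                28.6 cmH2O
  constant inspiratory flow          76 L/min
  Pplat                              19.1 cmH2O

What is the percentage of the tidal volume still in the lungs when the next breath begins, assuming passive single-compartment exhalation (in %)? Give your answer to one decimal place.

18.0

Flow: 76 L/min ÷ 60 = 1.2667 L/s.
R = (PIP − Pplat)/V̇ = (28.6 − 19.1) / 1.2667 = 9.5/1.2667 = 7.5 cmH2O·s/L.
C = Vt/(Pplat − PEEP) = 565.0 / (19.1 − 7) = 565.0/12.1 = 46.694 mL/cmH2O.
τ = R × C = 7.5 × 0.04669 L/cmH2O = 0.3502 s.
Fraction remaining at end-expiration = e^(−Te/τ) = e^(−0.60/0.3502) = 0.1803 → 18.03%.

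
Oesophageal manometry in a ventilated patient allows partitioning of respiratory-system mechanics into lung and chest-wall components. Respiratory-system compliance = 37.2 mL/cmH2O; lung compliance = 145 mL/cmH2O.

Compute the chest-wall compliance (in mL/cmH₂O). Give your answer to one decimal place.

1/Ccw = 1/Crs − 1/CL.
1/Ccw = 1/37.2 − 1/145 = 0.01999.
Ccw = 50.025 mL/cmH2O.

50.0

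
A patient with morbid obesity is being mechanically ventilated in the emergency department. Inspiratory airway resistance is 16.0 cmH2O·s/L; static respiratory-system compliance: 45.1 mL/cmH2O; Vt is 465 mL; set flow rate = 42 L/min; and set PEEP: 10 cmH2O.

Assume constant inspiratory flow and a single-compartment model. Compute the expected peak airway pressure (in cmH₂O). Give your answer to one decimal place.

31.5

Flow: 42 L/min ÷ 60 = 0.7 L/s.
Equation of motion (constant flow): PIP = Vt/C + R·V̇ + PEEP.
PIP = 465/45.1 + 16.0×0.7 + 10 = 10.31 + 11.2 + 10 = 31.51 cmH2O.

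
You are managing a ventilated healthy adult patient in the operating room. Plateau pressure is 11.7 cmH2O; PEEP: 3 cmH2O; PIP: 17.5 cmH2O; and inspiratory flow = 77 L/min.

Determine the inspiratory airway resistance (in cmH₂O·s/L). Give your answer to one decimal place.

Flow: 77 L/min ÷ 60 = 1.2833 L/s.
Raw = (PIP − Pplat) / flow = (17.5 − 11.7) / 1.2833 = 5.8 / 1.2833 = 4.52 cmH2O·s/L.

4.5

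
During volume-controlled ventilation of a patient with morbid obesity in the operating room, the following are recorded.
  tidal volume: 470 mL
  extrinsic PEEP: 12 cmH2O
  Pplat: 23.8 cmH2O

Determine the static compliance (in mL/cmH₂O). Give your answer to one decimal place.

Cstat = Vt / (Pplat − PEEP) = 470 / (23.8 − 12) = 470 / 11.8 = 39.831 mL/cmH2O.

39.8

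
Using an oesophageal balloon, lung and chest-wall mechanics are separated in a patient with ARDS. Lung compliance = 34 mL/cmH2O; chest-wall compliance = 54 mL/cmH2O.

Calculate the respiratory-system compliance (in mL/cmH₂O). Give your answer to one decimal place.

20.9

Lung and chest wall are elastances in series: 1/Crs = 1/CL + 1/Ccw.
1/Crs = 1/34 + 1/54 = 0.04793.
Crs = 20.864 mL/cmH2O.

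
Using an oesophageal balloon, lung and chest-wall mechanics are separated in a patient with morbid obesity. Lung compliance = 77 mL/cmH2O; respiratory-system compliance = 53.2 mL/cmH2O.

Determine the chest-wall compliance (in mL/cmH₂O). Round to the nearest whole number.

172

1/Ccw = 1/Crs − 1/CL.
1/Ccw = 1/53.2 − 1/77 = 0.00581.
Ccw = 172.12 mL/cmH2O.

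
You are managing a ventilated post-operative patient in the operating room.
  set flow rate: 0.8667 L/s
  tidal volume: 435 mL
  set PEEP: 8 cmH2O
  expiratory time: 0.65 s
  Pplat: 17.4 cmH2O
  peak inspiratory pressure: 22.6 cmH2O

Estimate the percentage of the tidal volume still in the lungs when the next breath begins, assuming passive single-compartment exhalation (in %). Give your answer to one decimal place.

R = (PIP − Pplat)/V̇ = (22.6 − 17.4) / 0.8667 = 5.2/0.8667 = 6.0 cmH2O·s/L.
C = Vt/(Pplat − PEEP) = 435.0 / (17.4 − 8) = 435.0/9.4 = 46.277 mL/cmH2O.
τ = R × C = 6.0 × 0.04628 L/cmH2O = 0.2777 s.
Fraction remaining at end-expiration = e^(−Te/τ) = e^(−0.65/0.2777) = 0.09626 → 9.626%.

9.6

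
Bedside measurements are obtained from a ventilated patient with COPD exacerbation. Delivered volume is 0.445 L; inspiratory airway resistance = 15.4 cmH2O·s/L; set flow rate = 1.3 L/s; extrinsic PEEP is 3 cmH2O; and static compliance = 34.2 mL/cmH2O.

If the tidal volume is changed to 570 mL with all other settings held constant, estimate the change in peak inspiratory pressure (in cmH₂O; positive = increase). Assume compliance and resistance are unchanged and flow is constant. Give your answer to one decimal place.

PIP = Vt/C + R·V̇ + PEEP (constant-flow equation of motion).
Only the elastic term changes: ΔPIP = ΔVt / C = (570 − 445) / 34.2 = 3.655 cmH2O.

3.7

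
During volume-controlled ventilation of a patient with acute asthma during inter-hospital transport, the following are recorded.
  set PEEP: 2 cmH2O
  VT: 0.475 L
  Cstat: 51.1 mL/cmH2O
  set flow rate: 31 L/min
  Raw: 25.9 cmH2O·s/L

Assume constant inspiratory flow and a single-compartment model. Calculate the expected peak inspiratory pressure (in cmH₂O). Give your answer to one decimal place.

Flow: 31 L/min ÷ 60 = 0.5167 L/s.
Equation of motion (constant flow): PIP = Vt/C + R·V̇ + PEEP.
PIP = 475/51.1 + 25.9×0.5167 + 2 = 9.295 + 13.383 + 2 = 24.678 cmH2O.

24.7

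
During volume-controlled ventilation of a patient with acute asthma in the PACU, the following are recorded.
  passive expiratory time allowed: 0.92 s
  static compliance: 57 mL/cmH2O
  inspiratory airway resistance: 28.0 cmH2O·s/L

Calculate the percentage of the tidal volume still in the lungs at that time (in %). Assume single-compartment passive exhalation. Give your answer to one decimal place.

56.2

τ = R × C = 28.0 × 57 mL/cmH2O = 28.0 × 0.057 L/cmH2O = 1.596 s.
Passive exhalation: V(t)/V₀ = e^(−t/τ) = e^(−0.92/1.596) = 0.5619.
Fraction remaining = 0.5619 → 56.19%.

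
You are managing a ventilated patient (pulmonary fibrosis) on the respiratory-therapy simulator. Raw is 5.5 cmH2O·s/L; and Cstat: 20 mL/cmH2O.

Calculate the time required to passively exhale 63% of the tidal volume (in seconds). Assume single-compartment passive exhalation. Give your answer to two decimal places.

0.11

τ = R × C = 5.5 × 20 mL/cmH2O = 5.5 × 0.020 L/cmH2O = 0.11 s.
Exhaled fraction f = 1 − e^(−t/τ) → t = −τ·ln(1 − f) = −0.11·ln(0.37) = 0.1094 s.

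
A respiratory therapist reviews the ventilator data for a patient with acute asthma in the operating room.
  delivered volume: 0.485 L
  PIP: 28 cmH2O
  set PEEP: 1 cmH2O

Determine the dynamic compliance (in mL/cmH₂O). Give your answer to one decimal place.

Dynamic compliance = Vt / (PIP − PEEP) = 485 / (28 − 1) = 485 / 27.0 = 17.963 mL/cmH2O.

18.0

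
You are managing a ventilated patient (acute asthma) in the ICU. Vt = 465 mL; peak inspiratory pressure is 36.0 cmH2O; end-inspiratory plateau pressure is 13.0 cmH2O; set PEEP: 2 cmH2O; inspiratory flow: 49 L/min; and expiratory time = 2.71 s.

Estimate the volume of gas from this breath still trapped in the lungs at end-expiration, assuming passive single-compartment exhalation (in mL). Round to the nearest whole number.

Flow: 49 L/min ÷ 60 = 0.8167 L/s.
R = (PIP − Pplat)/V̇ = (36.0 − 13.0) / 0.8167 = 23.0/0.8167 = 28.162 cmH2O·s/L.
C = Vt/(Pplat − PEEP) = 465.0 / (13.0 − 2) = 465.0/11.0 = 42.273 mL/cmH2O.
τ = R × C = 28.162 × 0.04227 L/cmH2O = 1.19 s.
Fraction remaining = e^(−Te/τ) = e^(−2.71/1.19) = 0.1026.
Trapped volume = 465.0 × 0.1026 = 47.709 mL.

48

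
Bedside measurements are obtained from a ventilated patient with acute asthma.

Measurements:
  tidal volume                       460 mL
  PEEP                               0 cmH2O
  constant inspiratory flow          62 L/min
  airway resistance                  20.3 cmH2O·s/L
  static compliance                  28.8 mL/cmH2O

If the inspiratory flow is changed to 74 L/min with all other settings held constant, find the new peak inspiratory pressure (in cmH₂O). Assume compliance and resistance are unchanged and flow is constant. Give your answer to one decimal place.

41.0

Flow: 62 L/min ÷ 60 = 1.0333 L/s.
New flow: 74 L/min ÷ 60 = 1.2333 L/s.
PIP = Vt/C + R·V̇ + PEEP (constant-flow equation of motion).
Only the resistive term changes: ΔPIP = R × ΔV̇ = 20.3 × (1.2333 − 1.0333) = 20.3 × 0.2 = 4.06 cmH2O.
Original PIP = 460/28.8 + 20.3×1.0333 + 0 = 36.948 cmH2O; new PIP = 36.948 + (4.06) = 41.008 cmH2O.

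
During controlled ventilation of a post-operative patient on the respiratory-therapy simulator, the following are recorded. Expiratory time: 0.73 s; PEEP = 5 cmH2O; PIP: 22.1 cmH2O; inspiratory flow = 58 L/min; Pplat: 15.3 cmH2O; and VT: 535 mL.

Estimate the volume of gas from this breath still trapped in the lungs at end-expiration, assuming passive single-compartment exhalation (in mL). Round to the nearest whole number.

73

Flow: 58 L/min ÷ 60 = 0.9667 L/s.
R = (PIP − Pplat)/V̇ = (22.1 − 15.3) / 0.9667 = 6.8/0.9667 = 7.034 cmH2O·s/L.
C = Vt/(Pplat − PEEP) = 535.0 / (15.3 − 5) = 535.0/10.3 = 51.942 mL/cmH2O.
τ = R × C = 7.034 × 0.05194 L/cmH2O = 0.3653 s.
Fraction remaining = e^(−Te/τ) = e^(−0.73/0.3653) = 0.1356.
Trapped volume = 535.0 × 0.1356 = 72.546 mL.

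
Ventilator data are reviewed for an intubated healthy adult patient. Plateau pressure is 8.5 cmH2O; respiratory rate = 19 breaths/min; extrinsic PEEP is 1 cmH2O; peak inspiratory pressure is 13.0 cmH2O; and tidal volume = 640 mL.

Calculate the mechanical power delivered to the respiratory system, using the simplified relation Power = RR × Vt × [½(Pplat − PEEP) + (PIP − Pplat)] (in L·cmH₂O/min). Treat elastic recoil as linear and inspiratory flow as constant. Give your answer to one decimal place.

Per-breath work = Vt × [½(Pplat−PEEP) + (PIP−Pplat)] = 0.640 × [0.5×7.5 + 4.5] = 0.640 × 8.25 = 5.28 L·cmH2O.
Power = 19 × 5.28 = 100.32 L·cmH2O/min.

100.3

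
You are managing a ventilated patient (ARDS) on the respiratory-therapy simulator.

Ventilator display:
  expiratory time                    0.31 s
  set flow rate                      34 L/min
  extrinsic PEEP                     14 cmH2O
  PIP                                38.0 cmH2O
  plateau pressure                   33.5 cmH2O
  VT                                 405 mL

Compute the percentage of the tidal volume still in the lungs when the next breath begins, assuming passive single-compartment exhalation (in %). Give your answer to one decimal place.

Flow: 34 L/min ÷ 60 = 0.5667 L/s.
R = (PIP − Pplat)/V̇ = (38.0 − 33.5) / 0.5667 = 4.5/0.5667 = 7.941 cmH2O·s/L.
C = Vt/(Pplat − PEEP) = 405.0 / (33.5 − 14) = 405.0/19.5 = 20.769 mL/cmH2O.
τ = R × C = 7.941 × 0.02077 L/cmH2O = 0.1649 s.
Fraction remaining at end-expiration = e^(−Te/τ) = e^(−0.31/0.1649) = 0.1526 → 15.26%.

15.3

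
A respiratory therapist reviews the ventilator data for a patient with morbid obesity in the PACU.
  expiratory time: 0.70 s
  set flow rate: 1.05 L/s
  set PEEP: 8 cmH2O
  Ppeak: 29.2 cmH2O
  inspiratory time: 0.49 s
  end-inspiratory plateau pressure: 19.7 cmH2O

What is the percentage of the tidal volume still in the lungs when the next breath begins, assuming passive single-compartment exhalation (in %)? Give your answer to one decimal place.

17.2

Vt = flow × Ti = 1.05 L/s × 0.49 s × 1000 mL/L = 514.5 mL.
R = (PIP − Pplat)/V̇ = (29.2 − 19.7) / 1.05 = 9.5/1.05 = 9.048 cmH2O·s/L.
C = Vt/(Pplat − PEEP) = 514.5 / (19.7 − 8) = 514.5/11.7 = 43.974 mL/cmH2O.
τ = R × C = 9.048 × 0.04397 L/cmH2O = 0.3978 s.
Fraction remaining at end-expiration = e^(−Te/τ) = e^(−0.70/0.3978) = 0.1721 → 17.21%.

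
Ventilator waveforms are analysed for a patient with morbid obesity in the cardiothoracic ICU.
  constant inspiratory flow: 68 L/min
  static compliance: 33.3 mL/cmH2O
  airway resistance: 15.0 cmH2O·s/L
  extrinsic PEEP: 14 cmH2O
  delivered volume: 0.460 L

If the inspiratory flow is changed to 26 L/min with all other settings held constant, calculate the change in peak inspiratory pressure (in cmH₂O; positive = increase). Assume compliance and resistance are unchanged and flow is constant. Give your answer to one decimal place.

Flow: 68 L/min ÷ 60 = 1.1333 L/s.
New flow: 26 L/min ÷ 60 = 0.4333 L/s.
PIP = Vt/C + R·V̇ + PEEP (constant-flow equation of motion).
Only the resistive term changes: ΔPIP = R × ΔV̇ = 15.0 × (0.4333 − 1.1333) = 15.0 × -0.7 = -10.5 cmH2O.

-10.5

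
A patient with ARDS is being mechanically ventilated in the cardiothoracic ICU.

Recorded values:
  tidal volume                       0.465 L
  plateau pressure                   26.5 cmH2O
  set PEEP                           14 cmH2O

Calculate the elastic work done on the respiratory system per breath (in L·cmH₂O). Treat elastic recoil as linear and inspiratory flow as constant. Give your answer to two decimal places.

Elastic work ≈ ½ × (Pplat − PEEP) × Vt = 0.5 × (26.5 − 14) × 0.465 L = 0.5 × 12.5 × 0.465 = 2.906 L·cmH2O.

2.91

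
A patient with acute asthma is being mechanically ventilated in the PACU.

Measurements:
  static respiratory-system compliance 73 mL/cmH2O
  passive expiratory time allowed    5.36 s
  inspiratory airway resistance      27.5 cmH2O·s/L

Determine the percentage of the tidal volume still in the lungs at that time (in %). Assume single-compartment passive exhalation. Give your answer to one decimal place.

6.9

τ = R × C = 27.5 × 73 mL/cmH2O = 27.5 × 0.073 L/cmH2O = 2.008 s.
Passive exhalation: V(t)/V₀ = e^(−t/τ) = e^(−5.36/2.008) = 0.0693.
Fraction remaining = 0.0693 → 6.93%.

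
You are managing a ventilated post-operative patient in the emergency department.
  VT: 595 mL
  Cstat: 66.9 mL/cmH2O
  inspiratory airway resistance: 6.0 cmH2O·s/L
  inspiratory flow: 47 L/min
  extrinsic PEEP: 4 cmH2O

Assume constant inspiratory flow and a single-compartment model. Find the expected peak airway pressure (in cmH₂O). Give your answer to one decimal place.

Flow: 47 L/min ÷ 60 = 0.7833 L/s.
Equation of motion (constant flow): PIP = Vt/C + R·V̇ + PEEP.
PIP = 595/66.9 + 6.0×0.7833 + 4 = 8.894 + 4.7 + 4 = 17.594 cmH2O.

17.6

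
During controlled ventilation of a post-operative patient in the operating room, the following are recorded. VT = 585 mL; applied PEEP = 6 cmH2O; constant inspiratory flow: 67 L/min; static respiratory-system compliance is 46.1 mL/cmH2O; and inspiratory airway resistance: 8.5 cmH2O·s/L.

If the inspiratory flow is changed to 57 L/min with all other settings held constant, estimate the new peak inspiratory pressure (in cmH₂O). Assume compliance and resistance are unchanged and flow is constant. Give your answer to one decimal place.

Flow: 67 L/min ÷ 60 = 1.1167 L/s.
New flow: 57 L/min ÷ 60 = 0.95 L/s.
PIP = Vt/C + R·V̇ + PEEP (constant-flow equation of motion).
Only the resistive term changes: ΔPIP = R × ΔV̇ = 8.5 × (0.95 − 1.1167) = 8.5 × -0.1667 = -1.417 cmH2O.
Original PIP = 585/46.1 + 8.5×1.1167 + 6 = 28.182 cmH2O; new PIP = 28.182 + (-1.417) = 26.765 cmH2O.

26.8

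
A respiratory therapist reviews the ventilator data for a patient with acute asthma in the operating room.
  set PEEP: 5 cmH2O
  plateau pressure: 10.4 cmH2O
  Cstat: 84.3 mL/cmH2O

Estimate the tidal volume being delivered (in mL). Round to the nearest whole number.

Vt = Cstat × (Pplat − PEEP) = 84.3 × (10.4 − 5) = 84.3 × 5.4 = 455.22 mL.

455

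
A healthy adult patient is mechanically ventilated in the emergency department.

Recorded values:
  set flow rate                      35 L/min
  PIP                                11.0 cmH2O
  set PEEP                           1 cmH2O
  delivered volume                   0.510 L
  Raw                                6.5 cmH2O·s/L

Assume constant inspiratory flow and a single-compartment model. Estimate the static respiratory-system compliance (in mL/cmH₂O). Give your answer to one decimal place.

82.1

Flow: 35 L/min ÷ 60 = 0.5833 L/s.
Equation of motion (constant flow): PIP = Vt/C + R·V̇ + PEEP.
Vt/C = PIP − R·V̇ − PEEP = 11.0 − 6.5×0.5833 − 1 = 11.0 − 3.791 − 1 = 6.209 cmH2O.
C = Vt / 6.209 = 510 / 6.209 = 82.139 mL/cmH2O.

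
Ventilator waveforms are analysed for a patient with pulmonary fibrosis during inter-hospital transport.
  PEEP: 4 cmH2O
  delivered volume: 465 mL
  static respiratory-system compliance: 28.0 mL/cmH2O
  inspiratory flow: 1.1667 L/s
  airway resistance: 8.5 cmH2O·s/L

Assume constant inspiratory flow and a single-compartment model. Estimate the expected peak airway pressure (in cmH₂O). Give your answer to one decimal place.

Equation of motion (constant flow): PIP = Vt/C + R·V̇ + PEEP.
PIP = 465/28.0 + 8.5×1.1667 + 4 = 16.607 + 9.917 + 4 = 30.524 cmH2O.

30.5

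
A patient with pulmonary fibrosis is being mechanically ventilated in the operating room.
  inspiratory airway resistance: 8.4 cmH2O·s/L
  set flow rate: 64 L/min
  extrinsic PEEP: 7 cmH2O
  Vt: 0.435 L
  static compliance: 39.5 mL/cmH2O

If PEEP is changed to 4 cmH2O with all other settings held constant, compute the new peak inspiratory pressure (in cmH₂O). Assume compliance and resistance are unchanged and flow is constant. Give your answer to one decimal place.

Flow: 64 L/min ÷ 60 = 1.0667 L/s.
PIP = Vt/C + R·V̇ + PEEP (constant-flow equation of motion).
Only the baseline term changes: ΔPIP = ΔPEEP = 4 − 7 = -3.0 cmH2O.
Original PIP = 435/39.5 + 8.4×1.0667 + 7 = 26.973 cmH2O; new PIP = 26.973 + (-3.0) = 23.973 cmH2O.

24.0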